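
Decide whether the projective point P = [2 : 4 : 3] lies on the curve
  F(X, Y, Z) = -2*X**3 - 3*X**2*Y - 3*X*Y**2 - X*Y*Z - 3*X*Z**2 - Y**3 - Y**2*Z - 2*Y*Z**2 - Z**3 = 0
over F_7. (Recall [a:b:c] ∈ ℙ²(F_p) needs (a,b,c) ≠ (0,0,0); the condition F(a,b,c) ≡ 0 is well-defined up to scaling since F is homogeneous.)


F(2,4,3) ≡ 6 (mod 7); P is NOT on the curve.

Evaluate F(2, 4, 3) term-by-term (mod 7).
  -2*X**3 ↦ -2·8·1·1 = -16
  -3*X**2*Y ↦ -3·4·4·1 = -48
  -3*X*Y**2 ↦ -3·2·16·1 = -96
  -X*Y*Z ↦ -1·2·4·3 = -24
  -3*X*Z**2 ↦ -3·2·1·9 = -54
  -Y**3 ↦ -1·1·64·1 = -64
  -Y**2*Z ↦ -1·1·16·3 = -48
  -2*Y*Z**2 ↦ -2·1·4·9 = -72
  -Z**3 ↦ -1·1·1·27 = -27
Sum: F(2, 4, 3) = (-16) + (-48) + (-96) + (-24) + (-54) + (-64) + (-48) + (-72) + (-27) = -449.
Reducing mod 7: -449 ≡ 6 (mod 7).
Since F(a, b, c) ≡ 6 ≠ 0 (mod 7), P does NOT lie on the curve.


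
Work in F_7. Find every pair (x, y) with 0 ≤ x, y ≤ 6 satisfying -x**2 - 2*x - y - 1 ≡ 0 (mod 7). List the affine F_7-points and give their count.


Affine F_7-points: {(0, 6), (1, 3), (2, 5), (3, 5), (4, 3), (5, 6), (6, 0)}; count = 7.

For each of the 49 pairs (x, y) ∈ F_7², evaluate f(x, y) mod 7. Record the zeros.
  x = 0: [0↦6, 1↦5, 2↦4, 3↦3, 4↦2, 5↦1, 6↦0]  zeros at y ∈ {6}
  x = 1: [0↦3, 1↦2, 2↦1, 3↦0, 4↦6, 5↦5, 6↦4]  zeros at y ∈ {3}
  x = 2: [0↦5, 1↦4, 2↦3, 3↦2, 4↦1, 5↦0, 6↦6]  zeros at y ∈ {5}
  x = 3: [0↦5, 1↦4, 2↦3, 3↦2, 4↦1, 5↦0, 6↦6]  zeros at y ∈ {5}
  x = 4: [0↦3, 1↦2, 2↦1, 3↦0, 4↦6, 5↦5, 6↦4]  zeros at y ∈ {3}
  x = 5: [0↦6, 1↦5, 2↦4, 3↦3, 4↦2, 5↦1, 6↦0]  zeros at y ∈ {6}
  x = 6: [0↦0, 1↦6, 2↦5, 3↦4, 4↦3, 5↦2, 6↦1]  zeros at y ∈ {0}
Collecting zeros: affine points = {(0, 6), (1, 3), (2, 5), (3, 5), (4, 3), (5, 6), (6, 0)}.
Total count |C(F_7)_aff| = 7.


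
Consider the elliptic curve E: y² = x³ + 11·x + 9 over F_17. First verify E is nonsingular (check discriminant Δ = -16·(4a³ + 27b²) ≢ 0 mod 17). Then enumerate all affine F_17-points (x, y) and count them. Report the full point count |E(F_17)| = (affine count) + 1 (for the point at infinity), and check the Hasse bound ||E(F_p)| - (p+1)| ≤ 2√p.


Affine points = {(0, 3), (0, 14), (1, 2), (1, 15), (3, 1), (3, 16), (4, 7), (4, 10), (5, 6), (5, 11), (6, 6), (6, 11), (7, 2), (7, 15), (9, 2), (9, 15), (11, 4), (11, 13), (12, 4), (12, 13), (14, 0), (15, 8), (15, 9)}; affine count = 23; |E(F_17)| = 24.

Discriminant check: Δ ∝ 4a³ + 27b² = 4·11³ + 27·9² = 4·1331 + 27·81 ≡ 14 (mod 17). Nonzero ⇒ E is nonsingular.
For each x ∈ F_17, compute rhs = x³ + 11·x + 9 mod 17, then count y ∈ F_17 with y² ≡ rhs.
  x = 0: rhs = 9, matching y values: 3, 14 (2 points).
  x = 1: rhs = 4, matching y values: 2, 15 (2 points).
  x = 2: rhs = 5, matching y values: none (0 points).
  x = 3: rhs = 1, matching y values: 1, 16 (2 points).
  x = 4: rhs = 15, matching y values: 7, 10 (2 points).
  x = 5: rhs = 2, matching y values: 6, 11 (2 points).
  x = 6: rhs = 2, matching y values: 6, 11 (2 points).
  x = 7: rhs = 4, matching y values: 2, 15 (2 points).
  x = 8: rhs = 14, matching y values: none (0 points).
  x = 9: rhs = 4, matching y values: 2, 15 (2 points).
  x = 10: rhs = 14, matching y values: none (0 points).
  x = 11: rhs = 16, matching y values: 4, 13 (2 points).
  x = 12: rhs = 16, matching y values: 4, 13 (2 points).
  x = 13: rhs = 3, matching y values: none (0 points).
  x = 14: rhs = 0, matching y values: 0 (1 points).
  x = 15: rhs = 13, matching y values: 8, 9 (2 points).
  x = 16: rhs = 14, matching y values: none (0 points).
Total affine count: 23.
Full point count |E(F_17)| = 23 + 1 = 24.
Hasse bound: |24 − (17+1)| = |6| = 6 ≤ 2√17 ≈ 8.2462 ✓.


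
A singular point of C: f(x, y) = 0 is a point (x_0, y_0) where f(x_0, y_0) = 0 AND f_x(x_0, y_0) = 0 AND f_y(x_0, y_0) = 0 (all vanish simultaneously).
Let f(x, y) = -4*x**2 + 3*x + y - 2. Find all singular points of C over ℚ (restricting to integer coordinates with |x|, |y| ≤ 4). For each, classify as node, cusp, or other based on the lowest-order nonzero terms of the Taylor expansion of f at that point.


No singular points in the scanned grid; C is smooth there.

Compute partial derivatives:
  f_x = 3 - 8*x.
  f_y = 1.
f_y = 1 is a nonzero constant, so f_y never vanishes: no point (x, y) can satisfy f = f_x = f_y = 0. In particular no (x, y) ∈ {−4, ..., 4}² is singular; the curve is smooth.


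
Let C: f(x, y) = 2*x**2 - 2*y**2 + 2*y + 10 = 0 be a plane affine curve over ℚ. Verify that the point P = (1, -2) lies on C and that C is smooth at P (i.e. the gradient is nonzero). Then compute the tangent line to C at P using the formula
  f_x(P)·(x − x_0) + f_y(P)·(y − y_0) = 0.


Tangent line at P: 4*x + 10*y + 16 = 0.

Step 1: f(1, -2) = 0, so P lies on C.
Step 2: partial derivatives
  f_x(x, y) = 4*x, f_y(x, y) = 2 - 4*y.
  f_x(P) = 4, f_y(P) = 10 (gradient nonzero, so P is smooth).
Step 3: tangent line at P: 4·(x − 1) + 10·(y − -2) = 0.
Expanding: 4*x + 10*y + 16 = 0.


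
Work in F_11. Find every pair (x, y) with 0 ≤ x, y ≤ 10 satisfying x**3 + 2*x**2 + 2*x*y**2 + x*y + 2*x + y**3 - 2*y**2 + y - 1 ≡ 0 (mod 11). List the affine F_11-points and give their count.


Affine F_11-points: {(0, 3), (2, 5), (5, 5), (6, 8), (7, 7), (8, 2), (8, 4), (9, 1), (9, 6), (9, 10), (10, 3)}; count = 11.

For each of the 121 pairs (x, y) ∈ F_11², evaluate f(x, y) mod 11. Record the zeros.
  x = 0: [0↦10, 1↦10, 2↦1, 3↦0, 4↦2, 5↦2, 6↦6, 7↦9, 8↦6, 9↦3, 10↦6]  zeros at y ∈ {3}
  x = 1: [0↦4, 1↦7, 2↦5, 3↦4, 4↦10, 5↦7, 6↦1, 7↦9, 8↦4, 9↦3, 10↦1]  zeros at y ∈ ∅
  x = 2: [0↦8, 1↦3, 2↦8, 3↦7, 4↦6, 5↦0, 6↦6, 7↦8, 8↦1, 9↦2, 10↦6]  zeros at y ∈ {5}
  x = 3: [0↦6, 1↦4, 2↦5, 3↦4, 4↦7, 5↦9, 6↦5, 7↦1, 8↦3, 9↦6, 10↦5]  zeros at y ∈ ∅
  x = 4: [0↦4, 1↦5, 2↦2, 3↦1, 4↦8, 5↦7, 6↦4, 7↦5, 8↦5, 9↦10, 10↦4]  zeros at y ∈ ∅
  x = 5: [0↦8, 1↦1, 2↦5, 3↦4, 4↦4, 5↦0, 6↦9, 7↦4, 8↦2, 9↦9, 10↦9]  zeros at y ∈ {5}
  x = 6: [0↦2, 1↦9, 2↦9, 3↦8, 4↦1, 5↦5, 6↦4, 7↦4, 8↦0, 9↦9, 10↦4]  zeros at y ∈ {8}
  x = 7: [0↦3, 1↦2, 2↦9, 3↦8, 4↦5, 5↦6, 6↦6, 7↦0, 8↦5, 9↦5, 10↦6]  zeros at y ∈ {7}
  x = 8: [0↦6, 1↦8, 2↦0, 3↦10, 4↦0, 5↦9, 6↦10, 7↦9, 8↦1, 9↦3, 10↦10]  zeros at y ∈ {2, 4}
  x = 9: [0↦6, 1↦0, 2↦10, 3↦9, 4↦3, 5↦9, 6↦0, 7↦4, 8↦5, 9↦9, 10↦0]  zeros at y ∈ {1, 6, 10}
  x = 10: [0↦9, 1↦6, 2↦1, 3↦0, 4↦9, 5↦1, 6↦4, 7↦2, 8↦1, 9↦7, 10↦4]  zeros at y ∈ {3}
Collecting zeros: affine points = {(0, 3), (2, 5), (5, 5), (6, 8), (7, 7), (8, 2), (8, 4), (9, 1), (9, 6), (9, 10), (10, 3)}.
Total count |C(F_11)_aff| = 11.


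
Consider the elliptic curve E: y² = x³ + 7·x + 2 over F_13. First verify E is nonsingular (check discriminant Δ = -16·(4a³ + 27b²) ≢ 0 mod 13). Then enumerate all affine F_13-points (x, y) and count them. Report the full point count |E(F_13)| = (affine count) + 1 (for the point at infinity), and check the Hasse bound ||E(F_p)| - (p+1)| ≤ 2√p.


Affine points = {(1, 6), (1, 7), (4, 4), (4, 9), (6, 0), (7, 2), (7, 11), (9, 1), (9, 12)}; affine count = 9; |E(F_13)| = 10.

Discriminant check: Δ ∝ 4a³ + 27b² = 4·7³ + 27·2² = 4·343 + 27·4 ≡ 11 (mod 13). Nonzero ⇒ E is nonsingular.
For each x ∈ F_13, compute rhs = x³ + 7·x + 2 mod 13, then count y ∈ F_13 with y² ≡ rhs.
  x = 0: rhs = 2, matching y values: none (0 points).
  x = 1: rhs = 10, matching y values: 6, 7 (2 points).
  x = 2: rhs = 11, matching y values: none (0 points).
  x = 3: rhs = 11, matching y values: none (0 points).
  x = 4: rhs = 3, matching y values: 4, 9 (2 points).
  x = 5: rhs = 6, matching y values: none (0 points).
  x = 6: rhs = 0, matching y values: 0 (1 points).
  x = 7: rhs = 4, matching y values: 2, 11 (2 points).
  x = 8: rhs = 11, matching y values: none (0 points).
  x = 9: rhs = 1, matching y values: 1, 12 (2 points).
  x = 10: rhs = 6, matching y values: none (0 points).
  x = 11: rhs = 6, matching y values: none (0 points).
  x = 12: rhs = 7, matching y values: none (0 points).
Total affine count: 9.
Full point count |E(F_13)| = 9 + 1 = 10.
Hasse bound: |10 − (13+1)| = |-4| = 4 ≤ 2√13 ≈ 7.2111 ✓.


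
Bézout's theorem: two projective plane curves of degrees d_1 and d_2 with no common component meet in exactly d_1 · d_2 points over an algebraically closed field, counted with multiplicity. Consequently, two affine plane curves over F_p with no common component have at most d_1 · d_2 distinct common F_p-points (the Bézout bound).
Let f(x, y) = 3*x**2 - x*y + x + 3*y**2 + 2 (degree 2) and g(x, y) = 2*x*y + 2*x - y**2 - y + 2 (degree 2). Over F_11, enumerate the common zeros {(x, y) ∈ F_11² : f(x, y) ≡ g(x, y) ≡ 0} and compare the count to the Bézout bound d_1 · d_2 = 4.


Common zeros: {(8, 2)}; count = 1; Bézout bound = 4.

deg(f) = 2, deg(g) = 2, so Bézout bound = 4.
Scan x ∈ F_11. For each x, list the y ∈ F_11 with f(x, y) ≡ 0 and those with g(x, y) ≡ 0 (mod 11); the common zeros in that column are the intersection.
  x = 0: f ≡ 0 at y ∈ {5, 6}; g ≡ 0 at y ∈ {1, 9}; common: ∅.
  x = 1: f ≡ 0 at y ∈ ∅; g ≡ 0 at y ∈ ∅; common: ∅.
  x = 2: f ≡ 0 at y ∈ ∅; g ≡ 0 at y ∈ {7}; common: ∅.
  x = 3: f ≡ 0 at y ∈ ∅; g ≡ 0 at y ∈ ∅; common: ∅.
  x = 4: f ≡ 0 at y ∈ ∅; g ≡ 0 at y ∈ {3, 4}; common: ∅.
  x = 5: f ≡ 0 at y ∈ {4, 5}; g ≡ 0 at y ∈ ∅; common: ∅.
  x = 6: f ≡ 0 at y ∈ ∅; g ≡ 0 at y ∈ {5, 6}; common: ∅.
  x = 7: f ≡ 0 at y ∈ {2, 4}; g ≡ 0 at y ∈ ∅; common: ∅.
  x = 8: f ≡ 0 at y ∈ {2, 8}; g ≡ 0 at y ∈ {2}; common: {2}.
  x = 9: f ≡ 0 at y ∈ {6, 8}; g ≡ 0 at y ∈ ∅; common: ∅.
  x = 10: f ≡ 0 at y ∈ ∅; g ≡ 0 at y ∈ {0, 8}; common: ∅.
Collecting: common zeros = {(8, 2)}, so the count is 1.
Comparison with the Bézout bound: 1 ≤ 4 = deg(f)·deg(g), as expected for curves with no common component (the affine F_11-count falls short of the bound because intersections may lie at infinity, over extension fields, or carry multiplicity).


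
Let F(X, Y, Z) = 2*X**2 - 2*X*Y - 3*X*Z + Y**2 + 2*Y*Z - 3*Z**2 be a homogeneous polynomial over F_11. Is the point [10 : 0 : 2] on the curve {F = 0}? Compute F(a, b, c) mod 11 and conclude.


F(10,0,2) ≡ 7 (mod 11); P is NOT on the curve.

Evaluate F(10, 0, 2) term-by-term (mod 11).
  2*X**2 ↦ 2·100·1·1 = 200
  -2*X*Y ↦ -2·10·0·1 = 0
  -3*X*Z ↦ -3·10·1·2 = -60
  Y**2 ↦ 1·1·0·1 = 0
  2*Y*Z ↦ 2·1·0·2 = 0
  -3*Z**2 ↦ -3·1·1·4 = -12
Sum: F(10, 0, 2) = (200) + (0) + (-60) + (0) + (0) + (-12) = 128.
Reducing mod 11: 128 ≡ 7 (mod 11).
Since F(a, b, c) ≡ 7 ≠ 0 (mod 11), P does NOT lie on the curve.


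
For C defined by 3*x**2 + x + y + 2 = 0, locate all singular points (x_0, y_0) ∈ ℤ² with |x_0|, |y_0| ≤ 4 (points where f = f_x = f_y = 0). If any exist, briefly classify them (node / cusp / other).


No singular points in the scanned grid; C is smooth there.

Compute partial derivatives:
  f_x = 6*x + 1.
  f_y = 1.
f_y = 1 is a nonzero constant, so f_y never vanishes: no point (x, y) can satisfy f = f_x = f_y = 0. In particular no (x, y) ∈ {−4, ..., 4}² is singular; the curve is smooth.


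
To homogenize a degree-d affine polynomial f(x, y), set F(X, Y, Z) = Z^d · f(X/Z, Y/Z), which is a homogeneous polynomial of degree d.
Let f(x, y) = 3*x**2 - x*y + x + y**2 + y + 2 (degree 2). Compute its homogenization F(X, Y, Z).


F(X, Y, Z) = 3*X**2 - X*Y + X*Z + Y**2 + Y*Z + 2*Z**2

deg(f) = 2.
Substitute x = X/Z, y = Y/Z into f, then multiply by Z^2.
  monomial 3·x^2·y^0 ↦ 3·X^2·Y^0·Z^0.
  monomial -1·x^1·y^1 ↦ -1·X^1·Y^1·Z^0.
  monomial 1·x^1·y^0 ↦ 1·X^1·Y^0·Z^1.
  monomial 1·x^0·y^2 ↦ 1·X^0·Y^2·Z^0.
  monomial 1·x^0·y^1 ↦ 1·X^0·Y^1·Z^1.
  monomial 2·x^0·y^0 ↦ 2·X^0·Y^0·Z^2.
Collecting: F(X, Y, Z) = 3*X**2 - X*Y + X*Z + Y**2 + Y*Z + 2*Z**2.


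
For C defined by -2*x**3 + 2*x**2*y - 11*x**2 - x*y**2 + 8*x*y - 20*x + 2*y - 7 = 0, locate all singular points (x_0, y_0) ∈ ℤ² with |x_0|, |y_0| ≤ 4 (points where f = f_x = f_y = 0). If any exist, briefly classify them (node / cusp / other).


Singular points: {(-1, 2)}; classification: node.

Compute partial derivatives:
  f_x = -6*x**2 + 4*x*y - 22*x - y**2 + 8*y - 20.
  f_y = 2*x**2 - 2*x*y + 8*x + 2.
Scan x_0 ∈ {−4, ..., 4}. For each x_0, f_y(x_0, y) is a polynomial in y; find its integer roots y ∈ {−4, ..., 4}, then test f_x and f at those candidates.
  x = -4: f_y(-4, y) = 8*y + 2; no integer root y with |y| ≤ 4.
  x = -3: f_y(-3, y) = 6*y - 4; no integer root y with |y| ≤ 4.
  x = -2: f_y(-2, y) = 4*y - 6; no integer root y with |y| ≤ 4.
  x = -1: f_y(-1, y) = 2*y - 4; vanishes at y ∈ {2}. (-1, 2): f_x = 0, f = 0 — SINGULAR.
  x = 0: f_y(0, y) = 2; no integer root y with |y| ≤ 4.
  x = 1: f_y(1, y) = 12 - 2*y; no integer root y with |y| ≤ 4.
  x = 2: f_y(2, y) = 26 - 4*y; no integer root y with |y| ≤ 4.
  x = 3: f_y(3, y) = 44 - 6*y; no integer root y with |y| ≤ 4.
  x = 4: f_y(4, y) = 66 - 8*y; no integer root y with |y| ≤ 4.
Only singular point on the grid: (-1, 2).
Classify: substitute x = -1 + u, y = 2 + v and expand: f = -2*u**3 + 2*u**2*v - u**2 - u*v**2 + v**2.
No constant or linear terms (consistent with a singular point). Quadratic part: -u**2 + v**2. Cubic part: -2*u**3 + 2*u**2*v - u*v**2.
The quadratic part v**2 - u**2 = (v − u)(v + u) splits into two distinct linear factors, so there are two distinct tangent lines y − 2 = ±(x − -1) — this is a node (ordinary double point).
Classification: node.


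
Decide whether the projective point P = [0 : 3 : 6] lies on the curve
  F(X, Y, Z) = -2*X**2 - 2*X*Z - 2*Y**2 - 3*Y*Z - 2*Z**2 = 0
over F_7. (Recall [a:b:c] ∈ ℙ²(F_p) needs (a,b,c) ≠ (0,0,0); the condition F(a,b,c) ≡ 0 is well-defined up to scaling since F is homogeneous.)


F(0,3,6) ≡ 3 (mod 7); P is NOT on the curve.

Evaluate F(0, 3, 6) term-by-term (mod 7).
  -2*X**2 ↦ -2·0·1·1 = 0
  -2*X*Z ↦ -2·0·1·6 = 0
  -2*Y**2 ↦ -2·1·9·1 = -18
  -3*Y*Z ↦ -3·1·3·6 = -54
  -2*Z**2 ↦ -2·1·1·36 = -72
Sum: F(0, 3, 6) = (0) + (0) + (-18) + (-54) + (-72) = -144.
Reducing mod 7: -144 ≡ 3 (mod 7).
Since F(a, b, c) ≡ 3 ≠ 0 (mod 7), P does NOT lie on the curve.


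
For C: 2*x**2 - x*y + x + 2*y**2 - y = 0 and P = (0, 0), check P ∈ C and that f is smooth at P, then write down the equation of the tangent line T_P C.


Tangent line at P: x - y = 0.

Step 1: f(0, 0) = 0, so P lies on C.
Step 2: partial derivatives
  f_x(x, y) = 4*x - y + 1, f_y(x, y) = -x + 4*y - 1.
  f_x(P) = 1, f_y(P) = -1 (gradient nonzero, so P is smooth).
Step 3: tangent line at P: 1·(x − 0) + -1·(y − 0) = 0.
Expanding: x - y = 0.


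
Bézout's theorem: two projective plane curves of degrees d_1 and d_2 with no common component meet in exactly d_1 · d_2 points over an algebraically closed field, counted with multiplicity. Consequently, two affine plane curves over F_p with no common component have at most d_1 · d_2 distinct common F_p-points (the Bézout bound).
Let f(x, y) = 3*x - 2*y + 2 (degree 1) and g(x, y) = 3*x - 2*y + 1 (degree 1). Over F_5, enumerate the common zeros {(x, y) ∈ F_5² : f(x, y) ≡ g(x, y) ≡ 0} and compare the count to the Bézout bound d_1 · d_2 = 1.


Common zeros: ∅; count = 0; Bézout bound = 1.

deg(f) = 1, deg(g) = 1, so Bézout bound = 1.
Scan x ∈ F_5. For each x, list the y ∈ F_5 with f(x, y) ≡ 0 and those with g(x, y) ≡ 0 (mod 5); the common zeros in that column are the intersection.
  x = 0: f ≡ 0 at y ∈ {1}; g ≡ 0 at y ∈ {3}; common: ∅.
  x = 1: f ≡ 0 at y ∈ {0}; g ≡ 0 at y ∈ {2}; common: ∅.
  x = 2: f ≡ 0 at y ∈ {4}; g ≡ 0 at y ∈ {1}; common: ∅.
  x = 3: f ≡ 0 at y ∈ {3}; g ≡ 0 at y ∈ {0}; common: ∅.
  x = 4: f ≡ 0 at y ∈ {2}; g ≡ 0 at y ∈ {4}; common: ∅.
Collecting: common zeros = ∅, so the count is 0.
Comparison with the Bézout bound: 0 ≤ 1 = deg(f)·deg(g), as expected for curves with no common component (the affine F_5-count falls short of the bound because intersections may lie at infinity, over extension fields, or carry multiplicity).


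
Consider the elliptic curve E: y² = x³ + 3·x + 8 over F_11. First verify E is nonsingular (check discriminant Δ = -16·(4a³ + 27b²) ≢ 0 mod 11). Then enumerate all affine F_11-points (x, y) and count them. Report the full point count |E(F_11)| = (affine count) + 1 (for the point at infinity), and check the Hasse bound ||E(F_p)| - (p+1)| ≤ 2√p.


Affine points = {(1, 1), (1, 10), (2, 0), (3, 0), (5, 4), (5, 7), (6, 0), (7, 3), (7, 8), (8, 4), (8, 7), (9, 4), (9, 7), (10, 2), (10, 9)}; affine count = 15; |E(F_11)| = 16.

Discriminant check: Δ ∝ 4a³ + 27b² = 4·3³ + 27·8² = 4·27 + 27·64 ≡ 10 (mod 11). Nonzero ⇒ E is nonsingular.
For each x ∈ F_11, compute rhs = x³ + 3·x + 8 mod 11, then count y ∈ F_11 with y² ≡ rhs.
  x = 0: rhs = 8, matching y values: none (0 points).
  x = 1: rhs = 1, matching y values: 1, 10 (2 points).
  x = 2: rhs = 0, matching y values: 0 (1 points).
  x = 3: rhs = 0, matching y values: 0 (1 points).
  x = 4: rhs = 7, matching y values: none (0 points).
  x = 5: rhs = 5, matching y values: 4, 7 (2 points).
  x = 6: rhs = 0, matching y values: 0 (1 points).
  x = 7: rhs = 9, matching y values: 3, 8 (2 points).
  x = 8: rhs = 5, matching y values: 4, 7 (2 points).
  x = 9: rhs = 5, matching y values: 4, 7 (2 points).
  x = 10: rhs = 4, matching y values: 2, 9 (2 points).
Total affine count: 15.
Full point count |E(F_11)| = 15 + 1 = 16.
Hasse bound: |16 − (11+1)| = |4| = 4 ≤ 2√11 ≈ 6.6332 ✓.


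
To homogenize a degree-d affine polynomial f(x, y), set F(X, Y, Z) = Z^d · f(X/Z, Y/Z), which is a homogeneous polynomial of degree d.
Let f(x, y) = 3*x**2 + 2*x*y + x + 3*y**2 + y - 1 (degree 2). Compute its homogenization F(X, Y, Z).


F(X, Y, Z) = 3*X**2 + 2*X*Y + X*Z + 3*Y**2 + Y*Z - Z**2

deg(f) = 2.
Substitute x = X/Z, y = Y/Z into f, then multiply by Z^2.
  monomial 3·x^2·y^0 ↦ 3·X^2·Y^0·Z^0.
  monomial 2·x^1·y^1 ↦ 2·X^1·Y^1·Z^0.
  monomial 1·x^1·y^0 ↦ 1·X^1·Y^0·Z^1.
  monomial 3·x^0·y^2 ↦ 3·X^0·Y^2·Z^0.
  monomial 1·x^0·y^1 ↦ 1·X^0·Y^1·Z^1.
  monomial -1·x^0·y^0 ↦ -1·X^0·Y^0·Z^2.
Collecting: F(X, Y, Z) = 3*X**2 + 2*X*Y + X*Z + 3*Y**2 + Y*Z - Z**2.


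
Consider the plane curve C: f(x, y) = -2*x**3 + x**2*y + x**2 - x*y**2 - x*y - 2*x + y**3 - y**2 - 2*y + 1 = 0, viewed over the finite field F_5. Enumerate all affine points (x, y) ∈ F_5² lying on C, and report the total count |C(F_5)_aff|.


Affine F_5-points: {(1, 1), (2, 0), (2, 3), (3, 0), (3, 2), (4, 4)}; count = 6.

For each of the 25 pairs (x, y) ∈ F_5², evaluate f(x, y) mod 5. Record the zeros.
  x = 0: [0↦1, 1↦4, 2↦1, 3↦3, 4↦1]  zeros at y ∈ ∅
  x = 1: [0↦3, 1↦0, 2↦4, 3↦1, 4↦2]  zeros at y ∈ {1}
  x = 2: [0↦0, 1↦3, 2↦1, 3↦0, 4↦1]  zeros at y ∈ {0, 3}
  x = 3: [0↦0, 1↦1, 2↦0, 3↦3, 4↦1]  zeros at y ∈ {0, 2}
  x = 4: [0↦1, 1↦2, 2↦4, 3↦3, 4↦0]  zeros at y ∈ {4}
Collecting zeros: affine points = {(1, 1), (2, 0), (2, 3), (3, 0), (3, 2), (4, 4)}.
Total count |C(F_5)_aff| = 6.


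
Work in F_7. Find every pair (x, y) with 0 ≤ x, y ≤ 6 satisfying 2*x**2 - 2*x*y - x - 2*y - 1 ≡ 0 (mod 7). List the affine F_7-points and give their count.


Affine F_7-points: {(0, 3), (1, 0), (2, 2), (3, 0), (4, 2), (5, 6)}; count = 6.

For each of the 49 pairs (x, y) ∈ F_7², evaluate f(x, y) mod 7. Record the zeros.
  x = 0: [0↦6, 1↦4, 2↦2, 3↦0, 4↦5, 5↦3, 6↦1]  zeros at y ∈ {3}
  x = 1: [0↦0, 1↦3, 2↦6, 3↦2, 4↦5, 5↦1, 6↦4]  zeros at y ∈ {0}
  x = 2: [0↦5, 1↦6, 2↦0, 3↦1, 4↦2, 5↦3, 6↦4]  zeros at y ∈ {2}
  x = 3: [0↦0, 1↦6, 2↦5, 3↦4, 4↦3, 5↦2, 6↦1]  zeros at y ∈ {0}
  x = 4: [0↦6, 1↦3, 2↦0, 3↦4, 4↦1, 5↦5, 6↦2]  zeros at y ∈ {2}
  x = 5: [0↦2, 1↦4, 2↦6, 3↦1, 4↦3, 5↦5, 6↦0]  zeros at y ∈ {6}
  x = 6: [0↦2, 1↦2, 2↦2, 3↦2, 4↦2, 5↦2, 6↦2]  zeros at y ∈ ∅
Collecting zeros: affine points = {(0, 3), (1, 0), (2, 2), (3, 0), (4, 2), (5, 6)}.
Total count |C(F_7)_aff| = 6.


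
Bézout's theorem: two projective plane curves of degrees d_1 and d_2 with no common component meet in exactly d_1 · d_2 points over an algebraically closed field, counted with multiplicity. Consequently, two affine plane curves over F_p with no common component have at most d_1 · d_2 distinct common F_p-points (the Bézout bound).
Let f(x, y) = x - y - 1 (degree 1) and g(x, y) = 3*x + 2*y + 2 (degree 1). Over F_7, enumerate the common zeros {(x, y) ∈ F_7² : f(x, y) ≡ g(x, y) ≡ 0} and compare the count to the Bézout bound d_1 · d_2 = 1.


Common zeros: {(0, 6)}; count = 1; Bézout bound = 1.

deg(f) = 1, deg(g) = 1, so Bézout bound = 1.
Scan x ∈ F_7. For each x, list the y ∈ F_7 with f(x, y) ≡ 0 and those with g(x, y) ≡ 0 (mod 7); the common zeros in that column are the intersection.
  x = 0: f ≡ 0 at y ∈ {6}; g ≡ 0 at y ∈ {6}; common: {6}.
  x = 1: f ≡ 0 at y ∈ {0}; g ≡ 0 at y ∈ {1}; common: ∅.
  x = 2: f ≡ 0 at y ∈ {1}; g ≡ 0 at y ∈ {3}; common: ∅.
  x = 3: f ≡ 0 at y ∈ {2}; g ≡ 0 at y ∈ {5}; common: ∅.
  x = 4: f ≡ 0 at y ∈ {3}; g ≡ 0 at y ∈ {0}; common: ∅.
  x = 5: f ≡ 0 at y ∈ {4}; g ≡ 0 at y ∈ {2}; common: ∅.
  x = 6: f ≡ 0 at y ∈ {5}; g ≡ 0 at y ∈ {4}; common: ∅.
Collecting: common zeros = {(0, 6)}, so the count is 1.
Comparison with the Bézout bound: 1 ≤ 1 = deg(f)·deg(g), as expected for curves with no common component (the bound is attained).


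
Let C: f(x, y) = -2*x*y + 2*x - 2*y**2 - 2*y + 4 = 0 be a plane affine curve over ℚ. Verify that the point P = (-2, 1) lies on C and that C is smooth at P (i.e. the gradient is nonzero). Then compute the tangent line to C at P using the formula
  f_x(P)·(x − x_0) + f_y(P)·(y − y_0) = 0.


Tangent line at P: 2 - 2*y = 0.

Step 1: f(-2, 1) = 0, so P lies on C.
Step 2: partial derivatives
  f_x(x, y) = 2 - 2*y, f_y(x, y) = -2*x - 4*y - 2.
  f_x(P) = 0, f_y(P) = -2 (gradient nonzero, so P is smooth).
Step 3: tangent line at P: 0·(x − -2) + -2·(y − 1) = 0.
Expanding: 2 - 2*y = 0.


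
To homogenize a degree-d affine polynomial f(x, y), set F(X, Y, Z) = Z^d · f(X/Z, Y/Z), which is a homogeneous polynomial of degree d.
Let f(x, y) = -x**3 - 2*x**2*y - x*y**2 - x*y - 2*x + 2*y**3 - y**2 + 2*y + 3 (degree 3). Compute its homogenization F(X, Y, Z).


F(X, Y, Z) = -X**3 - 2*X**2*Y - X*Y**2 - X*Y*Z - 2*X*Z**2 + 2*Y**3 - Y**2*Z + 2*Y*Z**2 + 3*Z**3

deg(f) = 3.
Substitute x = X/Z, y = Y/Z into f, then multiply by Z^3.
  monomial -1·x^3·y^0 ↦ -1·X^3·Y^0·Z^0.
  monomial -2·x^2·y^1 ↦ -2·X^2·Y^1·Z^0.
  monomial -1·x^1·y^2 ↦ -1·X^1·Y^2·Z^0.
  monomial -1·x^1·y^1 ↦ -1·X^1·Y^1·Z^1.
  monomial -2·x^1·y^0 ↦ -2·X^1·Y^0·Z^2.
  monomial 2·x^0·y^3 ↦ 2·X^0·Y^3·Z^0.
  monomial -1·x^0·y^2 ↦ -1·X^0·Y^2·Z^1.
  monomial 2·x^0·y^1 ↦ 2·X^0·Y^1·Z^2.
  monomial 3·x^0·y^0 ↦ 3·X^0·Y^0·Z^3.
Collecting: F(X, Y, Z) = -X**3 - 2*X**2*Y - X*Y**2 - X*Y*Z - 2*X*Z**2 + 2*Y**3 - Y**2*Z + 2*Y*Z**2 + 3*Z**3.


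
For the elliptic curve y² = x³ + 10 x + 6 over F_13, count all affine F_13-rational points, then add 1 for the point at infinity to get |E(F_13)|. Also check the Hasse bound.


Affine points = {(1, 2), (1, 11), (5, 5), (5, 8), (6, 3), (6, 10), (7, 4), (7, 9), (8, 0), (10, 1), (10, 12), (11, 2), (11, 11)}; affine count = 13; |E(F_13)| = 14.

Discriminant check: Δ ∝ 4a³ + 27b² = 4·10³ + 27·6² = 4·1000 + 27·36 ≡ 6 (mod 13). Nonzero ⇒ E is nonsingular.
For each x ∈ F_13, compute rhs = x³ + 10·x + 6 mod 13, then count y ∈ F_13 with y² ≡ rhs.
  x = 0: rhs = 6, matching y values: none (0 points).
  x = 1: rhs = 4, matching y values: 2, 11 (2 points).
  x = 2: rhs = 8, matching y values: none (0 points).
  x = 3: rhs = 11, matching y values: none (0 points).
  x = 4: rhs = 6, matching y values: none (0 points).
  x = 5: rhs = 12, matching y values: 5, 8 (2 points).
  x = 6: rhs = 9, matching y values: 3, 10 (2 points).
  x = 7: rhs = 3, matching y values: 4, 9 (2 points).
  x = 8: rhs = 0, matching y values: 0 (1 points).
  x = 9: rhs = 6, matching y values: none (0 points).
  x = 10: rhs = 1, matching y values: 1, 12 (2 points).
  x = 11: rhs = 4, matching y values: 2, 11 (2 points).
  x = 12: rhs = 8, matching y values: none (0 points).
Total affine count: 13.
Full point count |E(F_13)| = 13 + 1 = 14.
Hasse bound: |14 − (13+1)| = |0| = 0 ≤ 2√13 ≈ 7.2111 ✓.


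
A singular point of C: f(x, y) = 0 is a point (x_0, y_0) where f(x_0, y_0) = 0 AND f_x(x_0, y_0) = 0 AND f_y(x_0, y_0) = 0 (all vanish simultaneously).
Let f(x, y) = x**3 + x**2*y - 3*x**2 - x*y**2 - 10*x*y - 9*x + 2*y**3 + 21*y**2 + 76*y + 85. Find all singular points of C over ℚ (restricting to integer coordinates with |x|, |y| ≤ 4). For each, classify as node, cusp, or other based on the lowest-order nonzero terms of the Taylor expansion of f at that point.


Singular points: {(2, -3)}; classification: cusp.

Compute partial derivatives:
  f_x = 3*x**2 + 2*x*y - 6*x - y**2 - 10*y - 9.
  f_y = x**2 - 2*x*y - 10*x + 6*y**2 + 42*y + 76.
Scan x_0 ∈ {−4, ..., 4}. For each x_0, f_y(x_0, y) is a polynomial in y; find its integer roots y ∈ {−4, ..., 4}, then test f_x and f at those candidates.
  x = -4: f_y(-4, y) = 6*y**2 + 50*y + 132; no integer root y with |y| ≤ 4.
  x = -3: f_y(-3, y) = 6*y**2 + 48*y + 115; no integer root y with |y| ≤ 4.
  x = -2: f_y(-2, y) = 6*y**2 + 46*y + 100; no integer root y with |y| ≤ 4.
  x = -1: f_y(-1, y) = 6*y**2 + 44*y + 87; no integer root y with |y| ≤ 4.
  x = 0: f_y(0, y) = 6*y**2 + 42*y + 76; no integer root y with |y| ≤ 4.
  x = 1: f_y(1, y) = 6*y**2 + 40*y + 67; no integer root y with |y| ≤ 4.
  x = 2: f_y(2, y) = 6*y**2 + 38*y + 60; vanishes at y ∈ {-3}. (2, -3): f_x = 0, f = 0 — SINGULAR.
  x = 3: f_y(3, y) = 6*y**2 + 36*y + 55; no integer root y with |y| ≤ 4.
  x = 4: f_y(4, y) = 6*y**2 + 34*y + 52; no integer root y with |y| ≤ 4.
Only singular point on the grid: (2, -3).
Classify: substitute x = 2 + u, y = -3 + v and expand: f = u**3 + u**2*v - u*v**2 + 2*v**3 + v**2.
No constant or linear terms (consistent with a singular point). Quadratic part: v**2. Cubic part: u**3 + u**2*v - u*v**2 + 2*v**3.
The quadratic part v**2 is a perfect square, so there is a single (double) tangent line v = 0, i.e. y = -3. Restricting the cubic part to that line (v = 0) leaves u**3 ≠ 0, so f is not divisible by v and the branch is v² ≈ -u**3 to lowest order — this is a cusp.
Classification: cusp.


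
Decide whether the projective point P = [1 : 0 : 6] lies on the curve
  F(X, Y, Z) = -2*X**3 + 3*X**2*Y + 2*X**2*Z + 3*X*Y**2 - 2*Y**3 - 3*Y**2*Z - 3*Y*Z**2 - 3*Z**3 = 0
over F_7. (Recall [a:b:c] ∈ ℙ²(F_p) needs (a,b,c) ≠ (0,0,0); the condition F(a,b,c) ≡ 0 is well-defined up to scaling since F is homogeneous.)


F(1,0,6) ≡ 6 (mod 7); P is NOT on the curve.

Evaluate F(1, 0, 6) term-by-term (mod 7).
  -2*X**3 ↦ -2·1·1·1 = -2
  3*X**2*Y ↦ 3·1·0·1 = 0
  2*X**2*Z ↦ 2·1·1·6 = 12
  3*X*Y**2 ↦ 3·1·0·1 = 0
  -2*Y**3 ↦ -2·1·0·1 = 0
  -3*Y**2*Z ↦ -3·1·0·6 = 0
  -3*Y*Z**2 ↦ -3·1·0·36 = 0
  -3*Z**3 ↦ -3·1·1·216 = -648
Sum: F(1, 0, 6) = (-2) + (0) + (12) + (0) + (0) + (0) + (0) + (-648) = -638.
Reducing mod 7: -638 ≡ 6 (mod 7).
Since F(a, b, c) ≡ 6 ≠ 0 (mod 7), P does NOT lie on the curve.


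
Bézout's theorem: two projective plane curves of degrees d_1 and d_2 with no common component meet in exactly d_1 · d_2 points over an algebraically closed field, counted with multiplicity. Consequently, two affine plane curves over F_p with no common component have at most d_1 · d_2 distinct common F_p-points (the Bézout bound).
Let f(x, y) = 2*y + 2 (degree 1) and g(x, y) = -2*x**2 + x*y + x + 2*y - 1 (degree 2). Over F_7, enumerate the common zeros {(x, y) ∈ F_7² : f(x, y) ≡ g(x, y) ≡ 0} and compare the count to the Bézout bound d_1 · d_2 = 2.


Common zeros: {(3, 6), (4, 6)}; count = 2; Bézout bound = 2.

deg(f) = 1, deg(g) = 2, so Bézout bound = 2.
Scan x ∈ F_7. For each x, list the y ∈ F_7 with f(x, y) ≡ 0 and those with g(x, y) ≡ 0 (mod 7); the common zeros in that column are the intersection.
  x = 0: f ≡ 0 at y ∈ {6}; g ≡ 0 at y ∈ {4}; common: ∅.
  x = 1: f ≡ 0 at y ∈ {6}; g ≡ 0 at y ∈ {3}; common: ∅.
  x = 2: f ≡ 0 at y ∈ {6}; g ≡ 0 at y ∈ {0}; common: ∅.
  x = 3: f ≡ 0 at y ∈ {6}; g ≡ 0 at y ∈ {6}; common: {6}.
  x = 4: f ≡ 0 at y ∈ {6}; g ≡ 0 at y ∈ {6}; common: {6}.
  x = 5: f ≡ 0 at y ∈ {6}; g ≡ 0 at y ∈ ∅; common: ∅.
  x = 6: f ≡ 0 at y ∈ {6}; g ≡ 0 at y ∈ {4}; common: ∅.
Collecting: common zeros = {(3, 6), (4, 6)}, so the count is 2.
Comparison with the Bézout bound: 2 ≤ 2 = deg(f)·deg(g), as expected for curves with no common component (the bound is attained).


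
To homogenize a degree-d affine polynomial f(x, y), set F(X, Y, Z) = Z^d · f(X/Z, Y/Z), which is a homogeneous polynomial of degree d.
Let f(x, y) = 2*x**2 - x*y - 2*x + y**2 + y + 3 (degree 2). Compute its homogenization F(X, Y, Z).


F(X, Y, Z) = 2*X**2 - X*Y - 2*X*Z + Y**2 + Y*Z + 3*Z**2

deg(f) = 2.
Substitute x = X/Z, y = Y/Z into f, then multiply by Z^2.
  monomial 2·x^2·y^0 ↦ 2·X^2·Y^0·Z^0.
  monomial -1·x^1·y^1 ↦ -1·X^1·Y^1·Z^0.
  monomial -2·x^1·y^0 ↦ -2·X^1·Y^0·Z^1.
  monomial 1·x^0·y^2 ↦ 1·X^0·Y^2·Z^0.
  monomial 1·x^0·y^1 ↦ 1·X^0·Y^1·Z^1.
  monomial 3·x^0·y^0 ↦ 3·X^0·Y^0·Z^2.
Collecting: F(X, Y, Z) = 2*X**2 - X*Y - 2*X*Z + Y**2 + Y*Z + 3*Z**2.


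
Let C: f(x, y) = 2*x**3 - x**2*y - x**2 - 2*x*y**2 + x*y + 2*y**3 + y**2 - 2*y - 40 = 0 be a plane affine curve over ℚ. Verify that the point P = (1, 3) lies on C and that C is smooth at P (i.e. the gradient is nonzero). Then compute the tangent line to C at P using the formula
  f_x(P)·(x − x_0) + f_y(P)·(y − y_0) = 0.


Tangent line at P: -17*x + 46*y - 121 = 0.

Step 1: f(1, 3) = 0, so P lies on C.
Step 2: partial derivatives
  f_x(x, y) = 6*x**2 - 2*x*y - 2*x - 2*y**2 + y, f_y(x, y) = -x**2 - 4*x*y + x + 6*y**2 + 2*y - 2.
  f_x(P) = -17, f_y(P) = 46 (gradient nonzero, so P is smooth).
Step 3: tangent line at P: -17·(x − 1) + 46·(y − 3) = 0.
Expanding: -17*x + 46*y - 121 = 0.


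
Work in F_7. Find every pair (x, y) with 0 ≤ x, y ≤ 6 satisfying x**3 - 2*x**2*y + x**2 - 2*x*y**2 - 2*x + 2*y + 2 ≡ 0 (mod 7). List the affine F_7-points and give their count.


Affine F_7-points: {(0, 6), (1, 1), (1, 6), (2, 1), (3, 3), (3, 6), (5, 1), (5, 4)}; count = 8.

For each of the 49 pairs (x, y) ∈ F_7², evaluate f(x, y) mod 7. Record the zeros.
  x = 0: [0↦2, 1↦4, 2↦6, 3↦1, 4↦3, 5↦5, 6↦0]  zeros at y ∈ {6}
  x = 1: [0↦2, 1↦0, 2↦1, 3↦5, 4↦5, 5↦1, 6↦0]  zeros at y ∈ {1, 6}
  x = 2: [0↦3, 1↦0, 2↦3, 3↦5, 4↦6, 5↦6, 6↦5]  zeros at y ∈ {1}
  x = 3: [0↦4, 1↦3, 2↦4, 3↦0, 4↦5, 5↦5, 6↦0]  zeros at y ∈ {3, 6}
  x = 4: [0↦4, 1↦1, 2↦3, 3↦3, 4↦1, 5↦4, 6↦5]  zeros at y ∈ ∅
  x = 5: [0↦2, 1↦0, 2↦6, 3↦6, 4↦0, 5↦2, 6↦5]  zeros at y ∈ {1, 4}
  x = 6: [0↦4, 1↦6, 2↦5, 3↦1, 4↦1, 5↦5, 6↦6]  zeros at y ∈ ∅
Collecting zeros: affine points = {(0, 6), (1, 1), (1, 6), (2, 1), (3, 3), (3, 6), (5, 1), (5, 4)}.
Total count |C(F_7)_aff| = 8.


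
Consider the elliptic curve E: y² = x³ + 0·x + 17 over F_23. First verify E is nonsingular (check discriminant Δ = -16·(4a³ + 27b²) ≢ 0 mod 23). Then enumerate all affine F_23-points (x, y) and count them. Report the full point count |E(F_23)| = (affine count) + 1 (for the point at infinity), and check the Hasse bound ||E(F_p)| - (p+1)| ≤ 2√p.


Affine points = {(1, 8), (1, 15), (2, 5), (2, 18), (4, 9), (4, 14), (5, 2), (5, 21), (6, 7), (6, 16), (8, 0), (13, 11), (13, 12), (14, 1), (14, 22), (17, 10), (17, 13), (20, 6), (20, 17), (21, 3), (21, 20), (22, 4), (22, 19)}; affine count = 23; |E(F_23)| = 24.

Discriminant check: Δ ∝ 4a³ + 27b² = 4·0³ + 27·17² = 4·0 + 27·289 ≡ 6 (mod 23). Nonzero ⇒ E is nonsingular.
For each x ∈ F_23, compute rhs = x³ + 0·x + 17 mod 23, then count y ∈ F_23 with y² ≡ rhs.
  x = 0: rhs = 17, matching y values: none (0 points).
  x = 1: rhs = 18, matching y values: 8, 15 (2 points).
  x = 2: rhs = 2, matching y values: 5, 18 (2 points).
  x = 3: rhs = 21, matching y values: none (0 points).
  x = 4: rhs = 12, matching y values: 9, 14 (2 points).
  x = 5: rhs = 4, matching y values: 2, 21 (2 points).
  x = 6: rhs = 3, matching y values: 7, 16 (2 points).
  x = 7: rhs = 15, matching y values: none (0 points).
  x = 8: rhs = 0, matching y values: 0 (1 points).
  x = 9: rhs = 10, matching y values: none (0 points).
  x = 10: rhs = 5, matching y values: none (0 points).
  x = 11: rhs = 14, matching y values: none (0 points).
  x = 12: rhs = 20, matching y values: none (0 points).
  x = 13: rhs = 6, matching y values: 11, 12 (2 points).
  x = 14: rhs = 1, matching y values: 1, 22 (2 points).
  x = 15: rhs = 11, matching y values: none (0 points).
  x = 16: rhs = 19, matching y values: none (0 points).
  x = 17: rhs = 8, matching y values: 10, 13 (2 points).
  x = 18: rhs = 7, matching y values: none (0 points).
  x = 19: rhs = 22, matching y values: none (0 points).
  x = 20: rhs = 13, matching y values: 6, 17 (2 points).
  x = 21: rhs = 9, matching y values: 3, 20 (2 points).
  x = 22: rhs = 16, matching y values: 4, 19 (2 points).
Total affine count: 23.
Full point count |E(F_23)| = 23 + 1 = 24.
Hasse bound: |24 − (23+1)| = |0| = 0 ≤ 2√23 ≈ 9.5917 ✓.


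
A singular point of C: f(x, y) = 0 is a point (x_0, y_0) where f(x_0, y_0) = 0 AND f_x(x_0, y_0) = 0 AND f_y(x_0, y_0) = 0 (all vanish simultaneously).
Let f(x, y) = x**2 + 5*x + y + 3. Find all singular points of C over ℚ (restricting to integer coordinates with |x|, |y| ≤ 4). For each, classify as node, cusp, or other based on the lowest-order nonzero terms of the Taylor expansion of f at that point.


No singular points in the scanned grid; C is smooth there.

Compute partial derivatives:
  f_x = 2*x + 5.
  f_y = 1.
f_y = 1 is a nonzero constant, so f_y never vanishes: no point (x, y) can satisfy f = f_x = f_y = 0. In particular no (x, y) ∈ {−4, ..., 4}² is singular; the curve is smooth.


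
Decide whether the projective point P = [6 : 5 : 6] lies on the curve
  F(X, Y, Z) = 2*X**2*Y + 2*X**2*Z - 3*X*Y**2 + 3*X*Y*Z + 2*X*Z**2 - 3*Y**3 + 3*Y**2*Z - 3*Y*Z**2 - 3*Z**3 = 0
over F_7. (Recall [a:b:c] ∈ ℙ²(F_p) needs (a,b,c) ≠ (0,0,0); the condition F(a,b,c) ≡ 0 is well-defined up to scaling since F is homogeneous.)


F(6,5,6) ≡ 5 (mod 7); P is NOT on the curve.

Evaluate F(6, 5, 6) term-by-term (mod 7).
  2*X**2*Y ↦ 2·36·5·1 = 360
  2*X**2*Z ↦ 2·36·1·6 = 432
  -3*X*Y**2 ↦ -3·6·25·1 = -450
  3*X*Y*Z ↦ 3·6·5·6 = 540
  2*X*Z**2 ↦ 2·6·1·36 = 432
  -3*Y**3 ↦ -3·1·125·1 = -375
  3*Y**2*Z ↦ 3·1·25·6 = 450
  -3*Y*Z**2 ↦ -3·1·5·36 = -540
  -3*Z**3 ↦ -3·1·1·216 = -648
Sum: F(6, 5, 6) = (360) + (432) + (-450) + (540) + (432) + (-375) + (450) + (-540) + (-648) = 201.
Reducing mod 7: 201 ≡ 5 (mod 7).
Since F(a, b, c) ≡ 5 ≠ 0 (mod 7), P does NOT lie on the curve.


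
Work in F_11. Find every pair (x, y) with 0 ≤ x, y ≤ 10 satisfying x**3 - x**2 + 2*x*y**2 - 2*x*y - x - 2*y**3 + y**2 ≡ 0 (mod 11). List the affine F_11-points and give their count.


Affine F_11-points: {(0, 0), (0, 6), (2, 5), (4, 0), (5, 3), (7, 1), (8, 0), (9, 1)}; count = 8.

For each of the 121 pairs (x, y) ∈ F_11², evaluate f(x, y) mod 11. Record the zeros.
  x = 0: [0↦0, 1↦10, 2↦10, 3↦10, 4↦9, 5↦6, 6↦0, 7↦1, 8↦8, 9↦9, 10↦3]  zeros at y ∈ {0, 6}
  x = 1: [0↦10, 1↦9, 2↦2, 3↦10, 4↦10, 5↦1, 6↦4, 7↦7, 8↦9, 9↦9, 10↦6]  zeros at y ∈ ∅
  x = 2: [0↦2, 1↦1, 2↦9, 3↦3, 4↦4, 5↦0, 6↦1, 7↦6, 8↦3, 9↦2, 10↦2]  zeros at y ∈ {5}
  x = 3: [0↦4, 1↦3, 2↦4, 3↦6, 4↦8, 5↦9, 6↦8, 7↦4, 8↦7, 9↦5, 10↦8]  zeros at y ∈ ∅
  x = 4: [0↦0, 1↦10, 2↦4, 3↦3, 4↦6, 5↦1, 6↦9, 7↦7, 8↦5, 9↦2, 10↦8]  zeros at y ∈ {0}
  x = 5: [0↦7, 1↦6, 2↦4, 3↦0, 4↦4, 5↦4, 6↦10, 7↦10, 8↦3, 9↦10, 10↦8]  zeros at y ∈ {3}
  x = 6: [0↦9, 1↦8, 2↦10, 3↦3, 4↦8, 5↦2, 6↦6, 7↦8, 8↦7, 9↦2, 10↦3]  zeros at y ∈ ∅
  x = 7: [0↦1, 1↦0, 2↦6, 3↦7, 4↦2, 5↦1, 6↦3, 7↦7, 8↦1, 9↦6, 10↦10]  zeros at y ∈ {1}
  x = 8: [0↦0, 1↦10, 2↦9, 3↦7, 4↦3, 5↦7, 6↦7, 7↦2, 8↦2, 9↦6, 10↦2]  zeros at y ∈ {0}
  x = 9: [0↦1, 1↦0, 2↦3, 3↦9, 4↦6, 5↦4, 6↦2, 7↦10, 8↦5, 9↦8, 10↦7]  zeros at y ∈ {1}
  x = 10: [0↦10, 1↦9, 2↦5, 3↦8, 4↦6, 5↦9, 6↦5, 7↦4, 8↦5, 9↦7, 10↦9]  zeros at y ∈ ∅
Collecting zeros: affine points = {(0, 0), (0, 6), (2, 5), (4, 0), (5, 3), (7, 1), (8, 0), (9, 1)}.
Total count |C(F_11)_aff| = 8.


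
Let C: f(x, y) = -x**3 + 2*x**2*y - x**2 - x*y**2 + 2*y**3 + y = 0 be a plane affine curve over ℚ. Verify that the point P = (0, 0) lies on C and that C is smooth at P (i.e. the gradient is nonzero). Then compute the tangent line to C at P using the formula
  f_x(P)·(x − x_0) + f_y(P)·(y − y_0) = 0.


Tangent line at P: y = 0.

Step 1: f(0, 0) = 0, so P lies on C.
Step 2: partial derivatives
  f_x(x, y) = -3*x**2 + 4*x*y - 2*x - y**2, f_y(x, y) = 2*x**2 - 2*x*y + 6*y**2 + 1.
  f_x(P) = 0, f_y(P) = 1 (gradient nonzero, so P is smooth).
Step 3: tangent line at P: 0·(x − 0) + 1·(y − 0) = 0.
Expanding: y = 0.


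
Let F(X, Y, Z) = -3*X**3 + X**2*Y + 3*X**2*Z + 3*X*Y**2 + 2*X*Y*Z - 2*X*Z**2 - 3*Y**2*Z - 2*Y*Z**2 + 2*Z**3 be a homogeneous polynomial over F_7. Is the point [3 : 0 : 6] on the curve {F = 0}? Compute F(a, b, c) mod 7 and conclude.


F(3,0,6) ≡ 3 (mod 7); P is NOT on the curve.

Evaluate F(3, 0, 6) term-by-term (mod 7).
  -3*X**3 ↦ -3·27·1·1 = -81
  X**2*Y ↦ 1·9·0·1 = 0
  3*X**2*Z ↦ 3·9·1·6 = 162
  3*X*Y**2 ↦ 3·3·0·1 = 0
  2*X*Y*Z ↦ 2·3·0·6 = 0
  -2*X*Z**2 ↦ -2·3·1·36 = -216
  -3*Y**2*Z ↦ -3·1·0·6 = 0
  -2*Y*Z**2 ↦ -2·1·0·36 = 0
  2*Z**3 ↦ 2·1·1·216 = 432
Sum: F(3, 0, 6) = (-81) + (0) + (162) + (0) + (0) + (-216) + (0) + (0) + (432) = 297.
Reducing mod 7: 297 ≡ 3 (mod 7).
Since F(a, b, c) ≡ 3 ≠ 0 (mod 7), P does NOT lie on the curve.


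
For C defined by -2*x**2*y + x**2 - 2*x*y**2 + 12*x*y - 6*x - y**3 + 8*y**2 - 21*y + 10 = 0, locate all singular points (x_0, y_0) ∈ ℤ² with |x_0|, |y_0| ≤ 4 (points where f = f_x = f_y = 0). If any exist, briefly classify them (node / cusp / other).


Singular points: {(2, 1)}; classification: node.

Compute partial derivatives:
  f_x = -4*x*y + 2*x - 2*y**2 + 12*y - 6.
  f_y = -2*x**2 - 4*x*y + 12*x - 3*y**2 + 16*y - 21.
Scan x_0 ∈ {−4, ..., 4}. For each x_0, f_y(x_0, y) is a polynomial in y; find its integer roots y ∈ {−4, ..., 4}, then test f_x and f at those candidates.
  x = -4: f_y(-4, y) = -3*y**2 + 32*y - 101; no integer root y with |y| ≤ 4.
  x = -3: f_y(-3, y) = -3*y**2 + 28*y - 75; no integer root y with |y| ≤ 4.
  x = -2: f_y(-2, y) = -3*y**2 + 24*y - 53; no integer root y with |y| ≤ 4.
  x = -1: f_y(-1, y) = -3*y**2 + 20*y - 35; no integer root y with |y| ≤ 4.
  x = 0: f_y(0, y) = -3*y**2 + 16*y - 21; vanishes at y ∈ {3}. (0, 3): f_x = 12 ≠ 0.
  x = 1: f_y(1, y) = -3*y**2 + 12*y - 11; no integer root y with |y| ≤ 4.
  x = 2: f_y(2, y) = -3*y**2 + 8*y - 5; vanishes at y ∈ {1}. (2, 1): f_x = 0, f = 0 — SINGULAR.
  x = 3: f_y(3, y) = -3*y**2 + 4*y - 3; no integer root y with |y| ≤ 4.
  x = 4: f_y(4, y) = -3*y**2 - 5; no integer root y with |y| ≤ 4.
Only singular point on the grid: (2, 1).
Classify: substitute x = 2 + u, y = 1 + v and expand: f = -2*u**2*v - u**2 - 2*u*v**2 - v**3 + v**2.
No constant or linear terms (consistent with a singular point). Quadratic part: -u**2 + v**2. Cubic part: -2*u**2*v - 2*u*v**2 - v**3.
The quadratic part v**2 - u**2 = (v − u)(v + u) splits into two distinct linear factors, so there are two distinct tangent lines y − 1 = ±(x − 2) — this is a node (ordinary double point).
Classification: node.
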